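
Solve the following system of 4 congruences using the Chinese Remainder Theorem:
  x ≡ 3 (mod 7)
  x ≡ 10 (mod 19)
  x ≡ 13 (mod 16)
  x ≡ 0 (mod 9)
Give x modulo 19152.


Product of moduli M = 7 · 19 · 16 · 9 = 19152.
Merge one congruence at a time:
  Start: x ≡ 3 (mod 7).
  Combine with x ≡ 10 (mod 19); new modulus lcm = 133.
    Write x = 3 + 7·t and substitute into x ≡ 10 (mod 19): 7·t ≡ 10 − 3 = 7 (mod 19).
    The inverse of 7 mod 19 is 11 (since 7·11 = 77 = 4·19 + 1), so t ≡ 11·7 = 77 ≡ 1 (mod 19).
    Then x = 3 + 7·1 = 10, valid modulo lcm(7, 19) = 133: x ≡ 10 (mod 133).
  Combine with x ≡ 13 (mod 16); new modulus lcm = 2128.
    Write x = 10 + 133·t and substitute into x ≡ 13 (mod 16): 133·t ≡ 13 − 10 = 3 (mod 16).
    Reduce coefficients mod 16: 5·t ≡ 3 (mod 16).
    The inverse of 5 mod 16 is 13 (since 5·13 = 65 = 4·16 + 1), so t ≡ 13·3 = 39 ≡ 7 (mod 16).
    Then x = 10 + 133·7 = 941, valid modulo lcm(133, 16) = 2128: x ≡ 941 (mod 2128).
  Combine with x ≡ 0 (mod 9); new modulus lcm = 19152.
    Write x = 941 + 2128·t and substitute into x ≡ 0 (mod 9): 2128·t ≡ 0 − 941 = -941 (mod 9).
    Reduce coefficients mod 9: 4·t ≡ 4 (mod 9).
    The inverse of 4 mod 9 is 7 (since 4·7 = 28 = 3·9 + 1), so t ≡ 7·4 = 28 ≡ 1 (mod 9).
    Then x = 941 + 2128·1 = 3069, valid modulo lcm(2128, 9) = 19152: x ≡ 3069 (mod 19152).
Verify against each original: 3069 mod 7 = 3, 3069 mod 19 = 10, 3069 mod 16 = 13, 3069 mod 9 = 0.

x ≡ 3069 (mod 19152).


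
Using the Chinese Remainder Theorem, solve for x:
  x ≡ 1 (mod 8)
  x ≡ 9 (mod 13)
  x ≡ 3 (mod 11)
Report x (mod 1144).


Moduli 8, 13, 11 are pairwise coprime; by CRT there is a unique solution modulo M = 8 · 13 · 11 = 1144.
Solve pairwise, accumulating the modulus:
  Start with x ≡ 1 (mod 8).
  Combine with x ≡ 9 (mod 13): since gcd(8, 13) = 1, we get a unique residue mod 104.
    Write x = 1 + 8·t and substitute into x ≡ 9 (mod 13): 8·t ≡ 9 − 1 = 8 (mod 13).
    The inverse of 8 mod 13 is 5 (since 8·5 = 40 = 3·13 + 1), so t ≡ 5·8 = 40 ≡ 1 (mod 13).
    Then x = 1 + 8·1 = 9, valid modulo lcm(8, 13) = 104: x ≡ 9 (mod 104).
  Combine with x ≡ 3 (mod 11): since gcd(104, 11) = 1, we get a unique residue mod 1144.
    Write x = 9 + 104·t and substitute into x ≡ 3 (mod 11): 104·t ≡ 3 − 9 = -6 (mod 11).
    Reduce coefficients mod 11: 5·t ≡ 5 (mod 11).
    The inverse of 5 mod 11 is 9 (since 5·9 = 45 = 4·11 + 1), so t ≡ 9·5 = 45 ≡ 1 (mod 11).
    Then x = 9 + 104·1 = 113, valid modulo lcm(104, 11) = 1144: x ≡ 113 (mod 1144).
Verify: 113 mod 8 = 1 ✓, 113 mod 13 = 9 ✓, 113 mod 11 = 3 ✓.

x ≡ 113 (mod 1144).


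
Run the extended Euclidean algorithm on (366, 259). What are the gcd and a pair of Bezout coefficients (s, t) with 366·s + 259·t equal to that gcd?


Euclidean algorithm on (366, 259) — divide until remainder is 0:
  366 = 1 · 259 + 107
  259 = 2 · 107 + 45
  107 = 2 · 45 + 17
  45 = 2 · 17 + 11
  17 = 1 · 11 + 6
  11 = 1 · 6 + 5
  6 = 1 · 5 + 1
  5 = 5 · 1 + 0
gcd(366, 259) = 1.
Track Bezout coefficients alongside the remainders: start with r₀ = 366 = a·1 + b·0 (s = 1, t = 0) and r₁ = 259 = a·0 + b·1 (s = 0, t = 1); each new remainder r_{k+1} = r_{k-1} − q_k·r_k inherits s_{k+1} = s_{k-1} − q_k·s_k, t_{k+1} = t_{k-1} − q_k·t_k, so r_k = a·s_k + b·t_k at every step:
  q = 1: r = 107, s = 1 − 1·0 = 1, t = 0 − 1·1 = -1  (check: 366·1 + 259·(-1) = 107)
  q = 2: r = 45, s = 0 − 2·1 = -2, t = 1 − 2·(-1) = 3  (check: 366·(-2) + 259·3 = 45)
  q = 2: r = 17, s = 1 − 2·(-2) = 5, t = -1 − 2·3 = -7  (check: 366·5 + 259·(-7) = 17)
  q = 2: r = 11, s = -2 − 2·5 = -12, t = 3 − 2·(-7) = 17  (check: 366·(-12) + 259·17 = 11)
  q = 1: r = 6, s = 5 − 1·(-12) = 17, t = -7 − 1·17 = -24  (check: 366·17 + 259·(-24) = 6)
  q = 1: r = 5, s = -12 − 1·17 = -29, t = 17 − 1·(-24) = 41  (check: 366·(-29) + 259·41 = 5)
  q = 1: r = 1, s = 17 − 1·(-29) = 46, t = -24 − 1·41 = -65  (check: 366·46 + 259·(-65) = 1)
The row with r = 1 (the gcd) gives the Bezout coefficients s = 46, t = -65.
Result: 366 · (46) + 259 · (-65) = 1.

gcd(366, 259) = 1; s = 46, t = -65 (check: 366·46 + 259·(-65) = 1).


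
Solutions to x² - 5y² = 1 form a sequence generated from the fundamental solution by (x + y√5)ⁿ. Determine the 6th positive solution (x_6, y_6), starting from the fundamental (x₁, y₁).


Step 1: Find the fundamental solution (x₁, y₁) of x² - 5y² = 1.
  Expand √5 as a continued fraction. a₀ = ⌊√5⌋ = 2; iterate m_{k+1} = d_k·a_k − m_k, d_{k+1} = (5 − m_{k+1}²)/d_k, a_{k+1} = ⌊(a₀ + m_{k+1})/d_{k+1}⌋ (starting m₀ = 0, d₀ = 1), with convergents p_k = a_k·p_{k-1} + p_{k-2}, q_k = a_k·q_{k-1} + q_{k-2} (p₋₁ = 1, q₋₁ = 0):
  k = 0: a₀ = 2; p₀/q₀ = 2/1; p₀² − 5·q₀² = 4 − 5 = -1.
  k = 1: m = 2, d = 1, a = ⌊(2 + 2)/1⌋ = 4; p/q = (4·2 + 1)/(4·1 + 0) = 9/4; p² − 5·q² = 81 − 80 = 1.
  The first convergent with p² − 5·q² = 1 gives the fundamental solution (x₁, y₁) = (9, 4).
Step 2: Apply the recurrence (x_{n+1}, y_{n+1}) = (x₁x_n + 5y₁y_n, x₁y_n + y₁x_n) repeatedly.
  From (x_1, y_1) = (9, 4): x_2 = 9·9 + 5·4·4 = 161; y_2 = 9·4 + 4·9 = 72.
  From (x_2, y_2) = (161, 72): x_3 = 9·161 + 5·4·72 = 2889; y_3 = 9·72 + 4·161 = 1292.
  From (x_3, y_3) = (2889, 1292): x_4 = 9·2889 + 5·4·1292 = 51841; y_4 = 9·1292 + 4·2889 = 23184.
  From (x_4, y_4) = (51841, 23184): x_5 = 9·51841 + 5·4·23184 = 930249; y_5 = 9·23184 + 4·51841 = 416020.
  From (x_5, y_5) = (930249, 416020): x_6 = 9·930249 + 5·4·416020 = 16692641; y_6 = 9·416020 + 4·930249 = 7465176.
Step 3: Verify x_6² - 5·y_6² = 278644263554881 - 278644263554880 = 1 (should be 1). ✓

(x_1, y_1) = (9, 4); (x_6, y_6) = (16692641, 7465176).


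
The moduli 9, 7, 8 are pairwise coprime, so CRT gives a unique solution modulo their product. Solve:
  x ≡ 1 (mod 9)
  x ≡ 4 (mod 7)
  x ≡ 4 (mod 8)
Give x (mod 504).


Moduli 9, 7, 8 are pairwise coprime; by CRT there is a unique solution modulo M = 9 · 7 · 8 = 504.
Solve pairwise, accumulating the modulus:
  Start with x ≡ 1 (mod 9).
  Combine with x ≡ 4 (mod 7): since gcd(9, 7) = 1, we get a unique residue mod 63.
    Write x = 1 + 9·t and substitute into x ≡ 4 (mod 7): 9·t ≡ 4 − 1 = 3 (mod 7).
    Reduce coefficients mod 7: 2·t ≡ 3 (mod 7).
    The inverse of 2 mod 7 is 4 (since 2·4 = 8 = 1·7 + 1), so t ≡ 4·3 = 12 ≡ 5 (mod 7).
    Then x = 1 + 9·5 = 46, valid modulo lcm(9, 7) = 63: x ≡ 46 (mod 63).
  Combine with x ≡ 4 (mod 8): since gcd(63, 8) = 1, we get a unique residue mod 504.
    Write x = 46 + 63·t and substitute into x ≡ 4 (mod 8): 63·t ≡ 4 − 46 = -42 (mod 8).
    Reduce coefficients mod 8: 7·t ≡ 6 (mod 8).
    The inverse of 7 mod 8 is 7 (since 7·7 = 49 = 6·8 + 1), so t ≡ 7·6 = 42 ≡ 2 (mod 8).
    Then x = 46 + 63·2 = 172, valid modulo lcm(63, 8) = 504: x ≡ 172 (mod 504).
Verify: 172 mod 9 = 1 ✓, 172 mod 7 = 4 ✓, 172 mod 8 = 4 ✓.

x ≡ 172 (mod 504).


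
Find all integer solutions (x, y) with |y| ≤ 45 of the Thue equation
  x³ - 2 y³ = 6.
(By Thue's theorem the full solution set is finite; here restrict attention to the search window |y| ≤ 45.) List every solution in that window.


The equation is x³ - 2y³ = 6. For fixed y, x³ = 2·y³ + 6, so a solution requires the RHS to be a perfect cube.
Strategy: iterate y from -45 to 45, compute RHS = 2·y³ + 6, and check whether it is a (positive or negative) perfect cube.
Check small values of y:
  y = 0: RHS = 6 is not a perfect cube.
  y = 1: RHS = 8 = (2)³ ⇒ x = 2 works.
  y = -1: RHS = 4 is not a perfect cube.
  y = 2: RHS = 22 is not a perfect cube.
  y = -2: RHS = -10 is not a perfect cube.
  y = 3: RHS = 60 is not a perfect cube.
  y = -3: RHS = -48 is not a perfect cube.
Continuing the search up to |y| = 45 finds no further solutions beyond those listed.
Collected solutions: (2, 1).

Solutions (with |y| ≤ 45): (2, 1).


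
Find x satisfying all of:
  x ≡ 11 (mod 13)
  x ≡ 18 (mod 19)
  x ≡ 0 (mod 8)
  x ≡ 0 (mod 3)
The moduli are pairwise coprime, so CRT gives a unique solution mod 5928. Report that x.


Product of moduli M = 13 · 19 · 8 · 3 = 5928.
Merge one congruence at a time:
  Start: x ≡ 11 (mod 13).
  Combine with x ≡ 18 (mod 19); new modulus lcm = 247.
    Write x = 11 + 13·t and substitute into x ≡ 18 (mod 19): 13·t ≡ 18 − 11 = 7 (mod 19).
    The inverse of 13 mod 19 is 3 (since 13·3 = 39 = 2·19 + 1), so t ≡ 3·7 = 21 ≡ 2 (mod 19).
    Then x = 11 + 13·2 = 37, valid modulo lcm(13, 19) = 247: x ≡ 37 (mod 247).
  Combine with x ≡ 0 (mod 8); new modulus lcm = 1976.
    Write x = 37 + 247·t and substitute into x ≡ 0 (mod 8): 247·t ≡ 0 − 37 = -37 (mod 8).
    Reduce coefficients mod 8: 7·t ≡ 3 (mod 8).
    The inverse of 7 mod 8 is 7 (since 7·7 = 49 = 6·8 + 1), so t ≡ 7·3 = 21 ≡ 5 (mod 8).
    Then x = 37 + 247·5 = 1272, valid modulo lcm(247, 8) = 1976: x ≡ 1272 (mod 1976).
  Combine with x ≡ 0 (mod 3); new modulus lcm = 5928.
    Write x = 1272 + 1976·t and substitute into x ≡ 0 (mod 3): 1976·t ≡ 0 − 1272 = -1272 (mod 3).
    Reduce coefficients mod 3: 2·t ≡ 0 (mod 3).
    The inverse of 2 mod 3 is 2 (since 2·2 = 4 = 1·3 + 1), so t ≡ 2·0 = 0 ≡ 0 (mod 3).
    Then x = 1272 + 1976·0 = 1272, valid modulo lcm(1976, 3) = 5928: x ≡ 1272 (mod 5928).
Verify against each original: 1272 mod 13 = 11, 1272 mod 19 = 18, 1272 mod 8 = 0, 1272 mod 3 = 0.

x ≡ 1272 (mod 5928).


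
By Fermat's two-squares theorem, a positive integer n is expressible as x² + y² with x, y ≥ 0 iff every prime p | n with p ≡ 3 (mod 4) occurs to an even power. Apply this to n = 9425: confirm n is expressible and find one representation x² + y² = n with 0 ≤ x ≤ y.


Step 1: Factor n = 9425 = 5^2 · 13 · 29.
Step 2: Check the mod-4 condition on each prime factor: 5 ≡ 1 (mod 4), exponent 2; 13 ≡ 1 (mod 4), exponent 1; 29 ≡ 1 (mod 4), exponent 1.
All primes ≡ 3 (mod 4) appear to even exponent (or don't appear), so by the two-squares theorem n IS expressible as a sum of two squares.
Step 3: Build a representation. Group n = k² · m with k = 5 and m = 13 · 29 = 377 (a product of primes ≡ 1 (mod 4)); a representation of m scales to one of n via (k·x)² + (k·y)² = k²(x² + y²). Each prime p ≡ 1 (mod 4) is itself a sum of two squares; find a² by testing p − a² for a perfect square:
  13: 13 − 1² = 12, 13 − 2² = 9 = 3² ⇒ 13 = 2² + 3².
  29: 29 − 1² = 28, 29 − 2² = 25 = 5² ⇒ 29 = 2² + 5².
  Combine using the Brahmagupta–Fibonacci identity (a² + b²)(c² + d²) = (ac − bd)² + (ad + bc)² = (ac + bd)² + (ad − bc)²:
  13 · 29 = 377: from (2² + 3²)(2² + 5²), take (2·2 − 3·5, 2·5 + 3·2) = (4 − 15, 10 + 6) = (-11, 16); dropping signs (only squares matter) gives (11, 16); check 11² + 16² = 121 + 256 = 377 ✓.
  Scale by k = 5: (5·11, 5·16) = (55, 80).
Step 4: Order so x ≤ y and verify: 55² + 80² = 3025 + 6400 = 9425 = n. ✓

n = 9425 = 55² + 80² (one valid representation with x ≤ y).


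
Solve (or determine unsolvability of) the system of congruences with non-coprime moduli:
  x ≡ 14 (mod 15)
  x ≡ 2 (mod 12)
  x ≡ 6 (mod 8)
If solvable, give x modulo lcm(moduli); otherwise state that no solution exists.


Moduli 15, 12, 8 are not pairwise coprime, so CRT works modulo lcm(m_i) when all pairwise compatibility conditions hold.
Pairwise compatibility: gcd(m_i, m_j) must divide a_i - a_j for every pair.
Merge one congruence at a time:
  Start: x ≡ 14 (mod 15).
  Combine with x ≡ 2 (mod 12): gcd(15, 12) = 3; 2 - 14 = -12, which IS divisible by 3, so compatible.
    Write x = 14 + 15·t and substitute into x ≡ 2 (mod 12): 15·t ≡ 2 − 14 = -12 (mod 12).
    Divide the congruence (and modulus) by g = 3: 5·t ≡ -4 (mod 4).
    Reduce coefficients mod 4: 1·t ≡ 0 (mod 4).
    So t ≡ 0 (mod 4).
    Then x = 14 + 15·0 = 14, valid modulo lcm(15, 12) = 60: x ≡ 14 (mod 60).
  Combine with x ≡ 6 (mod 8): gcd(60, 8) = 4; 6 - 14 = -8, which IS divisible by 4, so compatible.
    Write x = 14 + 60·t and substitute into x ≡ 6 (mod 8): 60·t ≡ 6 − 14 = -8 (mod 8).
    Divide the congruence (and modulus) by g = 4: 15·t ≡ -2 (mod 2).
    Reduce coefficients mod 2: 1·t ≡ 0 (mod 2).
    So t ≡ 0 (mod 2).
    Then x = 14 + 60·0 = 14, valid modulo lcm(60, 8) = 120: x ≡ 14 (mod 120).
Verify: 14 mod 15 = 14, 14 mod 12 = 2, 14 mod 8 = 6.

x ≡ 14 (mod 120).


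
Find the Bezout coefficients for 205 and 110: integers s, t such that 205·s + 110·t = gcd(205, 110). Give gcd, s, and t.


Euclidean algorithm on (205, 110) — divide until remainder is 0:
  205 = 1 · 110 + 95
  110 = 1 · 95 + 15
  95 = 6 · 15 + 5
  15 = 3 · 5 + 0
gcd(205, 110) = 5.
Track Bezout coefficients alongside the remainders: start with r₀ = 205 = a·1 + b·0 (s = 1, t = 0) and r₁ = 110 = a·0 + b·1 (s = 0, t = 1); each new remainder r_{k+1} = r_{k-1} − q_k·r_k inherits s_{k+1} = s_{k-1} − q_k·s_k, t_{k+1} = t_{k-1} − q_k·t_k, so r_k = a·s_k + b·t_k at every step:
  q = 1: r = 95, s = 1 − 1·0 = 1, t = 0 − 1·1 = -1  (check: 205·1 + 110·(-1) = 95)
  q = 1: r = 15, s = 0 − 1·1 = -1, t = 1 − 1·(-1) = 2  (check: 205·(-1) + 110·2 = 15)
  q = 6: r = 5, s = 1 − 6·(-1) = 7, t = -1 − 6·2 = -13  (check: 205·7 + 110·(-13) = 5)
The row with r = 5 (the gcd) gives the Bezout coefficients s = 7, t = -13.
Result: 205 · (7) + 110 · (-13) = 5.

gcd(205, 110) = 5; s = 7, t = -13 (check: 205·7 + 110·(-13) = 5).


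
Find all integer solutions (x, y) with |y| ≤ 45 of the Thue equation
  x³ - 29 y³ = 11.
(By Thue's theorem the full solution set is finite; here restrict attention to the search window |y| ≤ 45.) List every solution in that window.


The equation is x³ - 29y³ = 11. For fixed y, x³ = 29·y³ + 11, so a solution requires the RHS to be a perfect cube.
Strategy: iterate y from -45 to 45, compute RHS = 29·y³ + 11, and check whether it is a (positive or negative) perfect cube.
Check small values of y:
  y = 0: RHS = 11 is not a perfect cube.
  y = 1: RHS = 40 is not a perfect cube.
  y = -1: RHS = -18 is not a perfect cube.
  y = 2: RHS = 243 is not a perfect cube.
  y = -2: RHS = -221 is not a perfect cube.
  y = 3: RHS = 794 is not a perfect cube.
  y = -3: RHS = -772 is not a perfect cube.
Continuing the search up to |y| = 45 finds no solutions either.
No (x, y) in the scanned range satisfies the equation.

No integer solutions with |y| ≤ 45.


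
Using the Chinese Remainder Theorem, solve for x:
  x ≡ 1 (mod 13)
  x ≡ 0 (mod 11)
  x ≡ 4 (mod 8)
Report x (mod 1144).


Moduli 13, 11, 8 are pairwise coprime; by CRT there is a unique solution modulo M = 13 · 11 · 8 = 1144.
Solve pairwise, accumulating the modulus:
  Start with x ≡ 1 (mod 13).
  Combine with x ≡ 0 (mod 11): since gcd(13, 11) = 1, we get a unique residue mod 143.
    Write x = 1 + 13·t and substitute into x ≡ 0 (mod 11): 13·t ≡ 0 − 1 = -1 (mod 11).
    Reduce coefficients mod 11: 2·t ≡ 10 (mod 11).
    The inverse of 2 mod 11 is 6 (since 2·6 = 12 = 1·11 + 1), so t ≡ 6·10 = 60 ≡ 5 (mod 11).
    Then x = 1 + 13·5 = 66, valid modulo lcm(13, 11) = 143: x ≡ 66 (mod 143).
  Combine with x ≡ 4 (mod 8): since gcd(143, 8) = 1, we get a unique residue mod 1144.
    Write x = 66 + 143·t and substitute into x ≡ 4 (mod 8): 143·t ≡ 4 − 66 = -62 (mod 8).
    Reduce coefficients mod 8: 7·t ≡ 2 (mod 8).
    The inverse of 7 mod 8 is 7 (since 7·7 = 49 = 6·8 + 1), so t ≡ 7·2 = 14 ≡ 6 (mod 8).
    Then x = 66 + 143·6 = 924, valid modulo lcm(143, 8) = 1144: x ≡ 924 (mod 1144).
Verify: 924 mod 13 = 1 ✓, 924 mod 11 = 0 ✓, 924 mod 8 = 4 ✓.

x ≡ 924 (mod 1144).


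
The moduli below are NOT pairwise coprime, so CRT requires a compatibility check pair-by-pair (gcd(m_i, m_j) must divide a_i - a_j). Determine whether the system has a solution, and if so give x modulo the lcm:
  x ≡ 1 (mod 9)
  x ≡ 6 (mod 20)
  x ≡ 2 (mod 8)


Moduli 9, 20, 8 are not pairwise coprime, so CRT works modulo lcm(m_i) when all pairwise compatibility conditions hold.
Pairwise compatibility: gcd(m_i, m_j) must divide a_i - a_j for every pair.
Merge one congruence at a time:
  Start: x ≡ 1 (mod 9).
  Combine with x ≡ 6 (mod 20): gcd(9, 20) = 1; 6 - 1 = 5, which IS divisible by 1, so compatible.
    Write x = 1 + 9·t and substitute into x ≡ 6 (mod 20): 9·t ≡ 6 − 1 = 5 (mod 20).
    The inverse of 9 mod 20 is 9 (since 9·9 = 81 = 4·20 + 1), so t ≡ 9·5 = 45 ≡ 5 (mod 20).
    Then x = 1 + 9·5 = 46, valid modulo lcm(9, 20) = 180: x ≡ 46 (mod 180).
  Combine with x ≡ 2 (mod 8): gcd(180, 8) = 4; 2 - 46 = -44, which IS divisible by 4, so compatible.
    Write x = 46 + 180·t and substitute into x ≡ 2 (mod 8): 180·t ≡ 2 − 46 = -44 (mod 8).
    Divide the congruence (and modulus) by g = 4: 45·t ≡ -11 (mod 2).
    Reduce coefficients mod 2: 1·t ≡ 1 (mod 2).
    So t ≡ 1 (mod 2).
    Then x = 46 + 180·1 = 226, valid modulo lcm(180, 8) = 360: x ≡ 226 (mod 360).
Verify: 226 mod 9 = 1, 226 mod 20 = 6, 226 mod 8 = 2.

x ≡ 226 (mod 360).


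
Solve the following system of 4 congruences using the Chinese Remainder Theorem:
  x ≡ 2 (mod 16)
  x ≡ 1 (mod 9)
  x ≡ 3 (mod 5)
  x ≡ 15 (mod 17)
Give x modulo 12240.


Product of moduli M = 16 · 9 · 5 · 17 = 12240.
Merge one congruence at a time:
  Start: x ≡ 2 (mod 16).
  Combine with x ≡ 1 (mod 9); new modulus lcm = 144.
    Write x = 2 + 16·t and substitute into x ≡ 1 (mod 9): 16·t ≡ 1 − 2 = -1 (mod 9).
    Reduce coefficients mod 9: 7·t ≡ 8 (mod 9).
    The inverse of 7 mod 9 is 4 (since 7·4 = 28 = 3·9 + 1), so t ≡ 4·8 = 32 ≡ 5 (mod 9).
    Then x = 2 + 16·5 = 82, valid modulo lcm(16, 9) = 144: x ≡ 82 (mod 144).
  Combine with x ≡ 3 (mod 5); new modulus lcm = 720.
    Write x = 82 + 144·t and substitute into x ≡ 3 (mod 5): 144·t ≡ 3 − 82 = -79 (mod 5).
    Reduce coefficients mod 5: 4·t ≡ 1 (mod 5).
    The inverse of 4 mod 5 is 4 (since 4·4 = 16 = 3·5 + 1), so t ≡ 4·1 = 4 ≡ 4 (mod 5).
    Then x = 82 + 144·4 = 658, valid modulo lcm(144, 5) = 720: x ≡ 658 (mod 720).
  Combine with x ≡ 15 (mod 17); new modulus lcm = 12240.
    Write x = 658 + 720·t and substitute into x ≡ 15 (mod 17): 720·t ≡ 15 − 658 = -643 (mod 17).
    Reduce coefficients mod 17: 6·t ≡ 3 (mod 17).
    The inverse of 6 mod 17 is 3 (since 6·3 = 18 = 1·17 + 1), so t ≡ 3·3 = 9 ≡ 9 (mod 17).
    Then x = 658 + 720·9 = 7138, valid modulo lcm(720, 17) = 12240: x ≡ 7138 (mod 12240).
Verify against each original: 7138 mod 16 = 2, 7138 mod 9 = 1, 7138 mod 5 = 3, 7138 mod 17 = 15.

x ≡ 7138 (mod 12240).


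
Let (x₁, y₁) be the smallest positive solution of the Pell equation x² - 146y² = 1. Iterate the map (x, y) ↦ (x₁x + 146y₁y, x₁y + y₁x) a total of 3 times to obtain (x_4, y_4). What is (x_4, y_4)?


Step 1: Find the fundamental solution (x₁, y₁) of x² - 146y² = 1.
  Expand √146 as a continued fraction. a₀ = ⌊√146⌋ = 12; iterate m_{k+1} = d_k·a_k − m_k, d_{k+1} = (146 − m_{k+1}²)/d_k, a_{k+1} = ⌊(a₀ + m_{k+1})/d_{k+1}⌋ (starting m₀ = 0, d₀ = 1), with convergents p_k = a_k·p_{k-1} + p_{k-2}, q_k = a_k·q_{k-1} + q_{k-2} (p₋₁ = 1, q₋₁ = 0):
  k = 0: a₀ = 12; p₀/q₀ = 12/1; p₀² − 146·q₀² = 144 − 146 = -2.
  k = 1: m = 12, d = 2, a = ⌊(12 + 12)/2⌋ = 12; p/q = (12·12 + 1)/(12·1 + 0) = 145/12; p² − 146·q² = 21025 − 21024 = 1.
  The first convergent with p² − 146·q² = 1 gives the fundamental solution (x₁, y₁) = (145, 12).
Step 2: Apply the recurrence (x_{n+1}, y_{n+1}) = (x₁x_n + 146y₁y_n, x₁y_n + y₁x_n) repeatedly.
  From (x_1, y_1) = (145, 12): x_2 = 145·145 + 146·12·12 = 42049; y_2 = 145·12 + 12·145 = 3480.
  From (x_2, y_2) = (42049, 3480): x_3 = 145·42049 + 146·12·3480 = 12194065; y_3 = 145·3480 + 12·42049 = 1009188.
  From (x_3, y_3) = (12194065, 1009188): x_4 = 145·12194065 + 146·12·1009188 = 3536236801; y_4 = 145·1009188 + 12·12194065 = 292661040.
Step 3: Verify x_4² - 146·y_4² = 12504970712746713601 - 12504970712746713600 = 1 (should be 1). ✓

(x_1, y_1) = (145, 12); (x_4, y_4) = (3536236801, 292661040).


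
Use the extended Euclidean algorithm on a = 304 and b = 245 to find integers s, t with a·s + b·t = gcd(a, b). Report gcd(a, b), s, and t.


Euclidean algorithm on (304, 245) — divide until remainder is 0:
  304 = 1 · 245 + 59
  245 = 4 · 59 + 9
  59 = 6 · 9 + 5
  9 = 1 · 5 + 4
  5 = 1 · 4 + 1
  4 = 4 · 1 + 0
gcd(304, 245) = 1.
Track Bezout coefficients alongside the remainders: start with r₀ = 304 = a·1 + b·0 (s = 1, t = 0) and r₁ = 245 = a·0 + b·1 (s = 0, t = 1); each new remainder r_{k+1} = r_{k-1} − q_k·r_k inherits s_{k+1} = s_{k-1} − q_k·s_k, t_{k+1} = t_{k-1} − q_k·t_k, so r_k = a·s_k + b·t_k at every step:
  q = 1: r = 59, s = 1 − 1·0 = 1, t = 0 − 1·1 = -1  (check: 304·1 + 245·(-1) = 59)
  q = 4: r = 9, s = 0 − 4·1 = -4, t = 1 − 4·(-1) = 5  (check: 304·(-4) + 245·5 = 9)
  q = 6: r = 5, s = 1 − 6·(-4) = 25, t = -1 − 6·5 = -31  (check: 304·25 + 245·(-31) = 5)
  q = 1: r = 4, s = -4 − 1·25 = -29, t = 5 − 1·(-31) = 36  (check: 304·(-29) + 245·36 = 4)
  q = 1: r = 1, s = 25 − 1·(-29) = 54, t = -31 − 1·36 = -67  (check: 304·54 + 245·(-67) = 1)
The row with r = 1 (the gcd) gives the Bezout coefficients s = 54, t = -67.
Result: 304 · (54) + 245 · (-67) = 1.

gcd(304, 245) = 1; s = 54, t = -67 (check: 304·54 + 245·(-67) = 1).


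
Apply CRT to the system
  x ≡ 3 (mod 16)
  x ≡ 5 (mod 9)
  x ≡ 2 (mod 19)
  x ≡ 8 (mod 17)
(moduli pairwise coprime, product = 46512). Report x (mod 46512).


Product of moduli M = 16 · 9 · 19 · 17 = 46512.
Merge one congruence at a time:
  Start: x ≡ 3 (mod 16).
  Combine with x ≡ 5 (mod 9); new modulus lcm = 144.
    Write x = 3 + 16·t and substitute into x ≡ 5 (mod 9): 16·t ≡ 5 − 3 = 2 (mod 9).
    Reduce coefficients mod 9: 7·t ≡ 2 (mod 9).
    The inverse of 7 mod 9 is 4 (since 7·4 = 28 = 3·9 + 1), so t ≡ 4·2 = 8 ≡ 8 (mod 9).
    Then x = 3 + 16·8 = 131, valid modulo lcm(16, 9) = 144: x ≡ 131 (mod 144).
  Combine with x ≡ 2 (mod 19); new modulus lcm = 2736.
    Write x = 131 + 144·t and substitute into x ≡ 2 (mod 19): 144·t ≡ 2 − 131 = -129 (mod 19).
    Reduce coefficients mod 19: 11·t ≡ 4 (mod 19).
    The inverse of 11 mod 19 is 7 (since 11·7 = 77 = 4·19 + 1), so t ≡ 7·4 = 28 ≡ 9 (mod 19).
    Then x = 131 + 144·9 = 1427, valid modulo lcm(144, 19) = 2736: x ≡ 1427 (mod 2736).
  Combine with x ≡ 8 (mod 17); new modulus lcm = 46512.
    Write x = 1427 + 2736·t and substitute into x ≡ 8 (mod 17): 2736·t ≡ 8 − 1427 = -1419 (mod 17).
    Reduce coefficients mod 17: 16·t ≡ 9 (mod 17).
    The inverse of 16 mod 17 is 16 (since 16·16 = 256 = 15·17 + 1), so t ≡ 16·9 = 144 ≡ 8 (mod 17).
    Then x = 1427 + 2736·8 = 23315, valid modulo lcm(2736, 17) = 46512: x ≡ 23315 (mod 46512).
Verify against each original: 23315 mod 16 = 3, 23315 mod 9 = 5, 23315 mod 19 = 2, 23315 mod 17 = 8.

x ≡ 23315 (mod 46512).


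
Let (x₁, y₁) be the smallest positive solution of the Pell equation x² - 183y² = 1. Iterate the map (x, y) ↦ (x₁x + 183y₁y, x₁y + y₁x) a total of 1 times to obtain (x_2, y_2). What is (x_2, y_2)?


Step 1: Find the fundamental solution (x₁, y₁) of x² - 183y² = 1.
  Expand √183 as a continued fraction. a₀ = ⌊√183⌋ = 13; iterate m_{k+1} = d_k·a_k − m_k, d_{k+1} = (183 − m_{k+1}²)/d_k, a_{k+1} = ⌊(a₀ + m_{k+1})/d_{k+1}⌋ (starting m₀ = 0, d₀ = 1), with convergents p_k = a_k·p_{k-1} + p_{k-2}, q_k = a_k·q_{k-1} + q_{k-2} (p₋₁ = 1, q₋₁ = 0):
  k = 0: a₀ = 13; p₀/q₀ = 13/1; p₀² − 183·q₀² = 169 − 183 = -14.
  k = 1: m = 13, d = 14, a = ⌊(13 + 13)/14⌋ = 1; p/q = (1·13 + 1)/(1·1 + 0) = 14/1; p² − 183·q² = 196 − 183 = 13.
  k = 2: m = 1, d = 13, a = ⌊(13 + 1)/13⌋ = 1; p/q = (1·14 + 13)/(1·1 + 1) = 27/2; p² − 183·q² = 729 − 732 = -3.
  k = 3: m = 12, d = 3, a = ⌊(13 + 12)/3⌋ = 8; p/q = (8·27 + 14)/(8·2 + 1) = 230/17; p² − 183·q² = 52900 − 52887 = 13.
  k = 4: m = 12, d = 13, a = ⌊(13 + 12)/13⌋ = 1; p/q = (1·230 + 27)/(1·17 + 2) = 257/19; p² − 183·q² = 66049 − 66063 = -14.
  k = 5: m = 1, d = 14, a = ⌊(13 + 1)/14⌋ = 1; p/q = (1·257 + 230)/(1·19 + 17) = 487/36; p² − 183·q² = 237169 − 237168 = 1.
  The first convergent with p² − 183·q² = 1 gives the fundamental solution (x₁, y₁) = (487, 36).
Step 2: Apply the recurrence (x_{n+1}, y_{n+1}) = (x₁x_n + 183y₁y_n, x₁y_n + y₁x_n) repeatedly.
  From (x_1, y_1) = (487, 36): x_2 = 487·487 + 183·36·36 = 474337; y_2 = 487·36 + 36·487 = 35064.
Step 3: Verify x_2² - 183·y_2² = 224995589569 - 224995589568 = 1 (should be 1). ✓

(x_1, y_1) = (487, 36); (x_2, y_2) = (474337, 35064).


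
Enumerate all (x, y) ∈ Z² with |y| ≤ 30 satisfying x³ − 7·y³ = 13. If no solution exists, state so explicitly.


The equation is x³ - 7y³ = 13. For fixed y, x³ = 7·y³ + 13, so a solution requires the RHS to be a perfect cube.
Strategy: iterate y from -30 to 30, compute RHS = 7·y³ + 13, and check whether it is a (positive or negative) perfect cube.
Check small values of y:
  y = 0: RHS = 13 is not a perfect cube.
  y = 1: RHS = 20 is not a perfect cube.
  y = -1: RHS = 6 is not a perfect cube.
  y = 2: RHS = 69 is not a perfect cube.
  y = -2: RHS = -43 is not a perfect cube.
  y = 3: RHS = 202 is not a perfect cube.
  y = -3: RHS = -176 is not a perfect cube.
Continuing the search up to |y| = 30 finds no solutions either.
No (x, y) in the scanned range satisfies the equation.

No integer solutions with |y| ≤ 30.


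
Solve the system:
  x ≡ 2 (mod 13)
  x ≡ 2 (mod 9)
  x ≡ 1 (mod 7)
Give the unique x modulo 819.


Moduli 13, 9, 7 are pairwise coprime; by CRT there is a unique solution modulo M = 13 · 9 · 7 = 819.
Solve pairwise, accumulating the modulus:
  Start with x ≡ 2 (mod 13).
  Combine with x ≡ 2 (mod 9): since gcd(13, 9) = 1, we get a unique residue mod 117.
    Write x = 2 + 13·t and substitute into x ≡ 2 (mod 9): 13·t ≡ 2 − 2 = 0 (mod 9).
    Reduce coefficients mod 9: 4·t ≡ 0 (mod 9).
    The inverse of 4 mod 9 is 7 (since 4·7 = 28 = 3·9 + 1), so t ≡ 7·0 = 0 ≡ 0 (mod 9).
    Then x = 2 + 13·0 = 2, valid modulo lcm(13, 9) = 117: x ≡ 2 (mod 117).
  Combine with x ≡ 1 (mod 7): since gcd(117, 7) = 1, we get a unique residue mod 819.
    Write x = 2 + 117·t and substitute into x ≡ 1 (mod 7): 117·t ≡ 1 − 2 = -1 (mod 7).
    Reduce coefficients mod 7: 5·t ≡ 6 (mod 7).
    The inverse of 5 mod 7 is 3 (since 5·3 = 15 = 2·7 + 1), so t ≡ 3·6 = 18 ≡ 4 (mod 7).
    Then x = 2 + 117·4 = 470, valid modulo lcm(117, 7) = 819: x ≡ 470 (mod 819).
Verify: 470 mod 13 = 2 ✓, 470 mod 9 = 2 ✓, 470 mod 7 = 1 ✓.

x ≡ 470 (mod 819).


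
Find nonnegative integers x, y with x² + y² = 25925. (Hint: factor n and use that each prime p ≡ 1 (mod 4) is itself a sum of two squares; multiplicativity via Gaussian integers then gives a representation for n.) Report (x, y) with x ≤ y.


Step 1: Factor n = 25925 = 5^2 · 17 · 61.
Step 2: Check the mod-4 condition on each prime factor: 5 ≡ 1 (mod 4), exponent 2; 17 ≡ 1 (mod 4), exponent 1; 61 ≡ 1 (mod 4), exponent 1.
All primes ≡ 3 (mod 4) appear to even exponent (or don't appear), so by the two-squares theorem n IS expressible as a sum of two squares.
Step 3: Build a representation. Group n = k² · m with k = 5 and m = 17 · 61 = 1037 (a product of primes ≡ 1 (mod 4)); a representation of m scales to one of n via (k·x)² + (k·y)² = k²(x² + y²). Each prime p ≡ 1 (mod 4) is itself a sum of two squares; find a² by testing p − a² for a perfect square:
  17: 17 − 1² = 16 = 4² ⇒ 17 = 1² + 4².
  61: 61 − 1² = 60, 61 − 2² = 57, 61 − 3² = 52, 61 − 4² = 45, 61 − 5² = 36 = 6² ⇒ 61 = 5² + 6².
  Combine using the Brahmagupta–Fibonacci identity (a² + b²)(c² + d²) = (ac − bd)² + (ad + bc)² = (ac + bd)² + (ad − bc)²:
  17 · 61 = 1037: from (1² + 4²)(5² + 6²), take (1·5 − 4·6, 1·6 + 4·5) = (5 − 24, 6 + 20) = (-19, 26); dropping signs (only squares matter) gives (19, 26); check 19² + 26² = 361 + 676 = 1037 ✓.
  Scale by k = 5: (5·19, 5·26) = (95, 130).
Step 4: Order so x ≤ y and verify: 95² + 130² = 9025 + 16900 = 25925 = n. ✓

n = 25925 = 95² + 130² (one valid representation with x ≤ y).


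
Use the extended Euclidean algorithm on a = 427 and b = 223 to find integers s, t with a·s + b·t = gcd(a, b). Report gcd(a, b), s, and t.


Euclidean algorithm on (427, 223) — divide until remainder is 0:
  427 = 1 · 223 + 204
  223 = 1 · 204 + 19
  204 = 10 · 19 + 14
  19 = 1 · 14 + 5
  14 = 2 · 5 + 4
  5 = 1 · 4 + 1
  4 = 4 · 1 + 0
gcd(427, 223) = 1.
Track Bezout coefficients alongside the remainders: start with r₀ = 427 = a·1 + b·0 (s = 1, t = 0) and r₁ = 223 = a·0 + b·1 (s = 0, t = 1); each new remainder r_{k+1} = r_{k-1} − q_k·r_k inherits s_{k+1} = s_{k-1} − q_k·s_k, t_{k+1} = t_{k-1} − q_k·t_k, so r_k = a·s_k + b·t_k at every step:
  q = 1: r = 204, s = 1 − 1·0 = 1, t = 0 − 1·1 = -1  (check: 427·1 + 223·(-1) = 204)
  q = 1: r = 19, s = 0 − 1·1 = -1, t = 1 − 1·(-1) = 2  (check: 427·(-1) + 223·2 = 19)
  q = 10: r = 14, s = 1 − 10·(-1) = 11, t = -1 − 10·2 = -21  (check: 427·11 + 223·(-21) = 14)
  q = 1: r = 5, s = -1 − 1·11 = -12, t = 2 − 1·(-21) = 23  (check: 427·(-12) + 223·23 = 5)
  q = 2: r = 4, s = 11 − 2·(-12) = 35, t = -21 − 2·23 = -67  (check: 427·35 + 223·(-67) = 4)
  q = 1: r = 1, s = -12 − 1·35 = -47, t = 23 − 1·(-67) = 90  (check: 427·(-47) + 223·90 = 1)
The row with r = 1 (the gcd) gives the Bezout coefficients s = -47, t = 90.
Result: 427 · (-47) + 223 · (90) = 1.

gcd(427, 223) = 1; s = -47, t = 90 (check: 427·(-47) + 223·90 = 1).


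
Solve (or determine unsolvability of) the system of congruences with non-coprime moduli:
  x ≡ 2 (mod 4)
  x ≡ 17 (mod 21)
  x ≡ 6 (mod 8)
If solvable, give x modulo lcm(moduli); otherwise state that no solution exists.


Moduli 4, 21, 8 are not pairwise coprime, so CRT works modulo lcm(m_i) when all pairwise compatibility conditions hold.
Pairwise compatibility: gcd(m_i, m_j) must divide a_i - a_j for every pair.
Merge one congruence at a time:
  Start: x ≡ 2 (mod 4).
  Combine with x ≡ 17 (mod 21): gcd(4, 21) = 1; 17 - 2 = 15, which IS divisible by 1, so compatible.
    Write x = 2 + 4·t and substitute into x ≡ 17 (mod 21): 4·t ≡ 17 − 2 = 15 (mod 21).
    The inverse of 4 mod 21 is 16 (since 4·16 = 64 = 3·21 + 1), so t ≡ 16·15 = 240 ≡ 9 (mod 21).
    Then x = 2 + 4·9 = 38, valid modulo lcm(4, 21) = 84: x ≡ 38 (mod 84).
  Combine with x ≡ 6 (mod 8): gcd(84, 8) = 4; 6 - 38 = -32, which IS divisible by 4, so compatible.
    Write x = 38 + 84·t and substitute into x ≡ 6 (mod 8): 84·t ≡ 6 − 38 = -32 (mod 8).
    Divide the congruence (and modulus) by g = 4: 21·t ≡ -8 (mod 2).
    Reduce coefficients mod 2: 1·t ≡ 0 (mod 2).
    So t ≡ 0 (mod 2).
    Then x = 38 + 84·0 = 38, valid modulo lcm(84, 8) = 168: x ≡ 38 (mod 168).
Verify: 38 mod 4 = 2, 38 mod 21 = 17, 38 mod 8 = 6.

x ≡ 38 (mod 168).


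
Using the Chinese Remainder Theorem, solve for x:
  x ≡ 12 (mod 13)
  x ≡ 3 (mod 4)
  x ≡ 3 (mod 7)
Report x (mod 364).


Moduli 13, 4, 7 are pairwise coprime; by CRT there is a unique solution modulo M = 13 · 4 · 7 = 364.
Solve pairwise, accumulating the modulus:
  Start with x ≡ 12 (mod 13).
  Combine with x ≡ 3 (mod 4): since gcd(13, 4) = 1, we get a unique residue mod 52.
    Write x = 12 + 13·t and substitute into x ≡ 3 (mod 4): 13·t ≡ 3 − 12 = -9 (mod 4).
    Reduce coefficients mod 4: 1·t ≡ 3 (mod 4).
    So t ≡ 3 (mod 4).
    Then x = 12 + 13·3 = 51, valid modulo lcm(13, 4) = 52: x ≡ 51 (mod 52).
  Combine with x ≡ 3 (mod 7): since gcd(52, 7) = 1, we get a unique residue mod 364.
    Write x = 51 + 52·t and substitute into x ≡ 3 (mod 7): 52·t ≡ 3 − 51 = -48 (mod 7).
    Reduce coefficients mod 7: 3·t ≡ 1 (mod 7).
    The inverse of 3 mod 7 is 5 (since 3·5 = 15 = 2·7 + 1), so t ≡ 5·1 = 5 ≡ 5 (mod 7).
    Then x = 51 + 52·5 = 311, valid modulo lcm(52, 7) = 364: x ≡ 311 (mod 364).
Verify: 311 mod 13 = 12 ✓, 311 mod 4 = 3 ✓, 311 mod 7 = 3 ✓.

x ≡ 311 (mod 364).


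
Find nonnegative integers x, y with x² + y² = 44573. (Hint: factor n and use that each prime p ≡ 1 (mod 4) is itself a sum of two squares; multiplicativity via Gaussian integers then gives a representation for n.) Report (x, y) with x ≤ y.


Step 1: Factor n = 44573 = 29^2 · 53.
Step 2: Check the mod-4 condition on each prime factor: 29 ≡ 1 (mod 4), exponent 2; 53 ≡ 1 (mod 4), exponent 1.
All primes ≡ 3 (mod 4) appear to even exponent (or don't appear), so by the two-squares theorem n IS expressible as a sum of two squares.
Step 3: Build a representation. Here n = 29 · 29 · 53 is a product of primes ≡ 1 (mod 4). Each prime p ≡ 1 (mod 4) is itself a sum of two squares; find a² by testing p − a² for a perfect square:
  29: 29 − 1² = 28, 29 − 2² = 25 = 5² ⇒ 29 = 2² + 5².
  53: 53 − 1² = 52, 53 − 2² = 49 = 7² ⇒ 53 = 2² + 7².
  Combine using the Brahmagupta–Fibonacci identity (a² + b²)(c² + d²) = (ac − bd)² + (ad + bc)² = (ac + bd)² + (ad − bc)²:
  29 · 29 = 841: from (2² + 5²)(2² + 5²), take (2·2 − 5·5, 2·5 + 5·2) = (4 − 25, 10 + 10) = (-21, 20); dropping signs (only squares matter) gives (21, 20); check 21² + 20² = 441 + 400 = 841 ✓.
  841 · 53 = 44573: from (21² + 20²)(2² + 7²), take (21·2 − 20·7, 21·7 + 20·2) = (42 − 140, 147 + 40) = (-98, 187); dropping signs (only squares matter) gives (98, 187); check 98² + 187² = 9604 + 34969 = 44573 ✓.
Step 4: Order so x ≤ y and verify: 98² + 187² = 9604 + 34969 = 44573 = n. ✓

n = 44573 = 98² + 187² (one valid representation with x ≤ y).


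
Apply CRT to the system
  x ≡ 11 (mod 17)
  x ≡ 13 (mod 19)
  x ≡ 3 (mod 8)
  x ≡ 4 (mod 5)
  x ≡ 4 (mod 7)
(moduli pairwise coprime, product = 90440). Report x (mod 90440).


Product of moduli M = 17 · 19 · 8 · 5 · 7 = 90440.
Merge one congruence at a time:
  Start: x ≡ 11 (mod 17).
  Combine with x ≡ 13 (mod 19); new modulus lcm = 323.
    Write x = 11 + 17·t and substitute into x ≡ 13 (mod 19): 17·t ≡ 13 − 11 = 2 (mod 19).
    The inverse of 17 mod 19 is 9 (since 17·9 = 153 = 8·19 + 1), so t ≡ 9·2 = 18 ≡ 18 (mod 19).
    Then x = 11 + 17·18 = 317, valid modulo lcm(17, 19) = 323: x ≡ 317 (mod 323).
  Combine with x ≡ 3 (mod 8); new modulus lcm = 2584.
    Write x = 317 + 323·t and substitute into x ≡ 3 (mod 8): 323·t ≡ 3 − 317 = -314 (mod 8).
    Reduce coefficients mod 8: 3·t ≡ 6 (mod 8).
    The inverse of 3 mod 8 is 3 (since 3·3 = 9 = 1·8 + 1), so t ≡ 3·6 = 18 ≡ 2 (mod 8).
    Then x = 317 + 323·2 = 963, valid modulo lcm(323, 8) = 2584: x ≡ 963 (mod 2584).
  Combine with x ≡ 4 (mod 5); new modulus lcm = 12920.
    Write x = 963 + 2584·t and substitute into x ≡ 4 (mod 5): 2584·t ≡ 4 − 963 = -959 (mod 5).
    Reduce coefficients mod 5: 4·t ≡ 1 (mod 5).
    The inverse of 4 mod 5 is 4 (since 4·4 = 16 = 3·5 + 1), so t ≡ 4·1 = 4 ≡ 4 (mod 5).
    Then x = 963 + 2584·4 = 11299, valid modulo lcm(2584, 5) = 12920: x ≡ 11299 (mod 12920).
  Combine with x ≡ 4 (mod 7); new modulus lcm = 90440.
    Write x = 11299 + 12920·t and substitute into x ≡ 4 (mod 7): 12920·t ≡ 4 − 11299 = -11295 (mod 7).
    Reduce coefficients mod 7: 5·t ≡ 3 (mod 7).
    The inverse of 5 mod 7 is 3 (since 5·3 = 15 = 2·7 + 1), so t ≡ 3·3 = 9 ≡ 2 (mod 7).
    Then x = 11299 + 12920·2 = 37139, valid modulo lcm(12920, 7) = 90440: x ≡ 37139 (mod 90440).
Verify against each original: 37139 mod 17 = 11, 37139 mod 19 = 13, 37139 mod 8 = 3, 37139 mod 5 = 4, 37139 mod 7 = 4.

x ≡ 37139 (mod 90440).


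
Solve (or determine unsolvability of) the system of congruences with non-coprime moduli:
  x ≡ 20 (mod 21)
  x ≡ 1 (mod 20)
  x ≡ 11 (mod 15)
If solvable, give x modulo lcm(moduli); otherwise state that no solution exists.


Moduli 21, 20, 15 are not pairwise coprime, so CRT works modulo lcm(m_i) when all pairwise compatibility conditions hold.
Pairwise compatibility: gcd(m_i, m_j) must divide a_i - a_j for every pair.
Merge one congruence at a time:
  Start: x ≡ 20 (mod 21).
  Combine with x ≡ 1 (mod 20): gcd(21, 20) = 1; 1 - 20 = -19, which IS divisible by 1, so compatible.
    Write x = 20 + 21·t and substitute into x ≡ 1 (mod 20): 21·t ≡ 1 − 20 = -19 (mod 20).
    Reduce coefficients mod 20: 1·t ≡ 1 (mod 20).
    So t ≡ 1 (mod 20).
    Then x = 20 + 21·1 = 41, valid modulo lcm(21, 20) = 420: x ≡ 41 (mod 420).
  Combine with x ≡ 11 (mod 15): gcd(420, 15) = 15; 11 - 41 = -30, which IS divisible by 15, so compatible.
    Write x = 41 + 420·t and substitute into x ≡ 11 (mod 15): 420·t ≡ 11 − 41 = -30 (mod 15).
    Divide the congruence (and modulus) by g = 15: 28·t ≡ -2 (mod 1).
    Modulo 1 every t works; take t = 0.
    Then x = 41 + 420·0 = 41, valid modulo lcm(420, 15) = 420: x ≡ 41 (mod 420).
Verify: 41 mod 21 = 20, 41 mod 20 = 1, 41 mod 15 = 11.

x ≡ 41 (mod 420).


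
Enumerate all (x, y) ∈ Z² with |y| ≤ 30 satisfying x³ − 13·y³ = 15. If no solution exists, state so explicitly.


The equation is x³ - 13y³ = 15. For fixed y, x³ = 13·y³ + 15, so a solution requires the RHS to be a perfect cube.
Strategy: iterate y from -30 to 30, compute RHS = 13·y³ + 15, and check whether it is a (positive or negative) perfect cube.
Check small values of y:
  y = 0: RHS = 15 is not a perfect cube.
  y = 1: RHS = 28 is not a perfect cube.
  y = -1: RHS = 2 is not a perfect cube.
  y = 2: RHS = 119 is not a perfect cube.
  y = -2: RHS = -89 is not a perfect cube.
  y = 3: RHS = 366 is not a perfect cube.
  y = -3: RHS = -336 is not a perfect cube.
Continuing the search up to |y| = 30 finds no solutions either.
No (x, y) in the scanned range satisfies the equation.

No integer solutions with |y| ≤ 30.


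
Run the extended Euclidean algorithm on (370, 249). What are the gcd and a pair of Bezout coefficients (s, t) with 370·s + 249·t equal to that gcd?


Euclidean algorithm on (370, 249) — divide until remainder is 0:
  370 = 1 · 249 + 121
  249 = 2 · 121 + 7
  121 = 17 · 7 + 2
  7 = 3 · 2 + 1
  2 = 2 · 1 + 0
gcd(370, 249) = 1.
Track Bezout coefficients alongside the remainders: start with r₀ = 370 = a·1 + b·0 (s = 1, t = 0) and r₁ = 249 = a·0 + b·1 (s = 0, t = 1); each new remainder r_{k+1} = r_{k-1} − q_k·r_k inherits s_{k+1} = s_{k-1} − q_k·s_k, t_{k+1} = t_{k-1} − q_k·t_k, so r_k = a·s_k + b·t_k at every step:
  q = 1: r = 121, s = 1 − 1·0 = 1, t = 0 − 1·1 = -1  (check: 370·1 + 249·(-1) = 121)
  q = 2: r = 7, s = 0 − 2·1 = -2, t = 1 − 2·(-1) = 3  (check: 370·(-2) + 249·3 = 7)
  q = 17: r = 2, s = 1 − 17·(-2) = 35, t = -1 − 17·3 = -52  (check: 370·35 + 249·(-52) = 2)
  q = 3: r = 1, s = -2 − 3·35 = -107, t = 3 − 3·(-52) = 159  (check: 370·(-107) + 249·159 = 1)
The row with r = 1 (the gcd) gives the Bezout coefficients s = -107, t = 159.
Result: 370 · (-107) + 249 · (159) = 1.

gcd(370, 249) = 1; s = -107, t = 159 (check: 370·(-107) + 249·159 = 1).


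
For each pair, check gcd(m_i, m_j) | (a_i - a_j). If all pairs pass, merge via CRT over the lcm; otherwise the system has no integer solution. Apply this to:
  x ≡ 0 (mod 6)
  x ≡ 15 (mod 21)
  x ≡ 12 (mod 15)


Moduli 6, 21, 15 are not pairwise coprime, so CRT works modulo lcm(m_i) when all pairwise compatibility conditions hold.
Pairwise compatibility: gcd(m_i, m_j) must divide a_i - a_j for every pair.
Merge one congruence at a time:
  Start: x ≡ 0 (mod 6).
  Combine with x ≡ 15 (mod 21): gcd(6, 21) = 3; 15 - 0 = 15, which IS divisible by 3, so compatible.
    Write x = 0 + 6·t and substitute into x ≡ 15 (mod 21): 6·t ≡ 15 − 0 = 15 (mod 21).
    Divide the congruence (and modulus) by g = 3: 2·t ≡ 5 (mod 7).
    The inverse of 2 mod 7 is 4 (since 2·4 = 8 = 1·7 + 1), so t ≡ 4·5 = 20 ≡ 6 (mod 7).
    Then x = 0 + 6·6 = 36, valid modulo lcm(6, 21) = 42: x ≡ 36 (mod 42).
  Combine with x ≡ 12 (mod 15): gcd(42, 15) = 3; 12 - 36 = -24, which IS divisible by 3, so compatible.
    Write x = 36 + 42·t and substitute into x ≡ 12 (mod 15): 42·t ≡ 12 − 36 = -24 (mod 15).
    Divide the congruence (and modulus) by g = 3: 14·t ≡ -8 (mod 5).
    Reduce coefficients mod 5: 4·t ≡ 2 (mod 5).
    The inverse of 4 mod 5 is 4 (since 4·4 = 16 = 3·5 + 1), so t ≡ 4·2 = 8 ≡ 3 (mod 5).
    Then x = 36 + 42·3 = 162, valid modulo lcm(42, 15) = 210: x ≡ 162 (mod 210).
Verify: 162 mod 6 = 0, 162 mod 21 = 15, 162 mod 15 = 12.

x ≡ 162 (mod 210).
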